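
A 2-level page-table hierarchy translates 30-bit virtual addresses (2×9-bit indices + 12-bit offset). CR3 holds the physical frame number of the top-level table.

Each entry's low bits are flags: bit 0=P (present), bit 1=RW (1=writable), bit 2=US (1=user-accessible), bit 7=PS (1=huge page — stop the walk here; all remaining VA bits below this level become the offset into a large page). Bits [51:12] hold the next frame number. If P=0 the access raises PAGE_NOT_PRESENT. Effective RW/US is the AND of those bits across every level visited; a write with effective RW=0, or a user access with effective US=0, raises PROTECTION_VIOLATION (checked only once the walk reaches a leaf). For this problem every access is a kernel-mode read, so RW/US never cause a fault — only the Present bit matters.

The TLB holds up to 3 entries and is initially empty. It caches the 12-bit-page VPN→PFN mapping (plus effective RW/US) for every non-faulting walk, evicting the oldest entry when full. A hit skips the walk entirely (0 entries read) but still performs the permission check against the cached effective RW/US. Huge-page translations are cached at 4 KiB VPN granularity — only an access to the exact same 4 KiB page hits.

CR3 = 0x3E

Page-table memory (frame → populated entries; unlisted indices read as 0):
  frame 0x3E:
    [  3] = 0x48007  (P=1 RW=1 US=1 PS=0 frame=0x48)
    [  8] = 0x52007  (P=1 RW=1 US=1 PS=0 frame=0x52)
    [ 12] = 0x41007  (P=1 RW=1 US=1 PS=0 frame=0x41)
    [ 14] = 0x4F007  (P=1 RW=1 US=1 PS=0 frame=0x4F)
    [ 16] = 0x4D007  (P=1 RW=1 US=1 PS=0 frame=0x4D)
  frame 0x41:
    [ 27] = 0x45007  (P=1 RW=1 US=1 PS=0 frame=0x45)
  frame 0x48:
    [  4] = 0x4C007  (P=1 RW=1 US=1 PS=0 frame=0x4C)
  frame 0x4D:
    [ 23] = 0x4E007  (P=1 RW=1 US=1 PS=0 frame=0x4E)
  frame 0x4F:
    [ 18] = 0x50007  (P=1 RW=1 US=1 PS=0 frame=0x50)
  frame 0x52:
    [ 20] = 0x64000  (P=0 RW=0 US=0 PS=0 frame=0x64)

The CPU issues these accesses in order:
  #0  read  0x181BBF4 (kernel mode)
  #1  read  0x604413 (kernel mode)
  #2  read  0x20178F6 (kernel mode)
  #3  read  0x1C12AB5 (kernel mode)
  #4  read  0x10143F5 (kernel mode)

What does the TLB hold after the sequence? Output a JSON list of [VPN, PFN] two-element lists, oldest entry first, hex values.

Per-access translation:
#0 VA=0x181BBF4 (r,kernel):
  lvl0: tbl 0x3E, slot 12 ⇒ 0x41007 (P1/RW1/US1/PS0)
  lvl1: tbl 0x41, slot 27 ⇒ 0x45007 (P1/RW1/US1/PS0)
  → PA=0x45BF4  (2 entries read)
#1 VA=0x604413 (r,kernel):
  lvl0: tbl 0x3E, slot 3 ⇒ 0x48007 (P1/RW1/US1/PS0)
  lvl1: tbl 0x48, slot 4 ⇒ 0x4C007 (P1/RW1/US1/PS0)
  → PA=0x4C413  (2 entries read)
#2 VA=0x20178F6 (r,kernel):
  lvl0: tbl 0x3E, slot 16 ⇒ 0x4D007 (P1/RW1/US1/PS0)
  lvl1: tbl 0x4D, slot 23 ⇒ 0x4E007 (P1/RW1/US1/PS0)
  → PA=0x4E8F6  (2 entries read)
#3 VA=0x1C12AB5 (r,kernel):
  lvl0: tbl 0x3E, slot 14 ⇒ 0x4F007 (P1/RW1/US1/PS0)
  lvl1: tbl 0x4F, slot 18 ⇒ 0x50007 (P1/RW1/US1/PS0)
  → PA=0x50AB5  (2 entries read)
#4 VA=0x10143F5 (r,kernel):
  lvl0: tbl 0x3E, slot 8 ⇒ 0x52007 (P1/RW1/US1/PS0)
  lvl1: tbl 0x52, slot 20 ⇒ 0x64000 (P0/RW0/US0/PS0)
  → PAGE_NOT_PRESENT  (2 entries read)

TLB: [["0x604", "0x4C"], ["0x2017", "0x4E"], ["0x1C12", "0x50"]]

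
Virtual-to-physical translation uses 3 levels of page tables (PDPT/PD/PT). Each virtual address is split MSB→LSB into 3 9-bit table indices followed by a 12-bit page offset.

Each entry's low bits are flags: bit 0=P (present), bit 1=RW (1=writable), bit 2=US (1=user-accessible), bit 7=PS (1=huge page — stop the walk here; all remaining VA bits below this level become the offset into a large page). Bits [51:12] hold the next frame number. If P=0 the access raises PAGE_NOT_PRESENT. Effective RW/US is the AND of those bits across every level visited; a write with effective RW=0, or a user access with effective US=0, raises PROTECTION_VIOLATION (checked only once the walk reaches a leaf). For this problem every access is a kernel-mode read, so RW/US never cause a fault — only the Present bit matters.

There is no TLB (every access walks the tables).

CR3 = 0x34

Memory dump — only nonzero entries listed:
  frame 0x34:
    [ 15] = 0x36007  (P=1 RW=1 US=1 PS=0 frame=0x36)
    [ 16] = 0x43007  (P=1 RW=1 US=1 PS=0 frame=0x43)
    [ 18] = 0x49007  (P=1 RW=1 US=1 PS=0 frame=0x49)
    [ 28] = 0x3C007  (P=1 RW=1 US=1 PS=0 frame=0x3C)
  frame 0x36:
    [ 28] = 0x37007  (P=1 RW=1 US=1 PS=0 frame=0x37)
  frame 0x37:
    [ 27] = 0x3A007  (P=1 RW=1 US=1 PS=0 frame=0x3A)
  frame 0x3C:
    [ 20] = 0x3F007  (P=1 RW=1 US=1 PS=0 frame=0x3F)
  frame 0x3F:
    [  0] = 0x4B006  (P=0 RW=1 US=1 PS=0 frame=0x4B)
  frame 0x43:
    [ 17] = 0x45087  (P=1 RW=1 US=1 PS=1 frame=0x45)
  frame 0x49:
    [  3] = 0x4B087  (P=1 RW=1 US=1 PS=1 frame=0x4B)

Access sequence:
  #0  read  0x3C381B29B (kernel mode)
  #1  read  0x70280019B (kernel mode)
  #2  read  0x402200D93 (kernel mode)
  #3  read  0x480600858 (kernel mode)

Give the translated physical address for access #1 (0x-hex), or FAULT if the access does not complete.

Walk each access:
#0 VA=0x3C381B29B (r,kernel):
  L0 @0x34[15] → 0x36007  P=1,RW=1,US=1,PS=0
  L1 @0x36[28] → 0x37007  P=1,RW=1,US=1,PS=0
  L2 @0x37[27] → 0x3A007  P=1,RW=1,US=1,PS=0
  ⇒ phys 0x3A29B  [3 reads]
#1 VA=0x70280019B (r,kernel):
  L0 @0x34[28] → 0x3C007  P=1,RW=1,US=1,PS=0
  L1 @0x3C[20] → 0x3F007  P=1,RW=1,US=1,PS=0
  L2 @0x3F[0] → 0x4B006  P=0,RW=1,US=1,PS=0
  ⇒ fault: PAGE_NOT_PRESENT  — 3 lookups
#2 VA=0x402200D93 (r,kernel):
  L0 @0x34[16] → 0x43007  P=1,RW=1,US=1,PS=0
  L1 @0x43[17] → 0x45087  P=1,RW=1,US=1,PS=1
  ⇒ phys 0x45D93 (huge @L1)  [2 reads]
#3 VA=0x480600858 (r,kernel):
  L0 @0x34[18] → 0x49007  P=1,RW=1,US=1,PS=0
  L1 @0x49[3] → 0x4B087  P=1,RW=1,US=1,PS=1
  ⇒ phys 0x4B858 (huge @L1)  [2 reads]

Access #1 PA: FAULT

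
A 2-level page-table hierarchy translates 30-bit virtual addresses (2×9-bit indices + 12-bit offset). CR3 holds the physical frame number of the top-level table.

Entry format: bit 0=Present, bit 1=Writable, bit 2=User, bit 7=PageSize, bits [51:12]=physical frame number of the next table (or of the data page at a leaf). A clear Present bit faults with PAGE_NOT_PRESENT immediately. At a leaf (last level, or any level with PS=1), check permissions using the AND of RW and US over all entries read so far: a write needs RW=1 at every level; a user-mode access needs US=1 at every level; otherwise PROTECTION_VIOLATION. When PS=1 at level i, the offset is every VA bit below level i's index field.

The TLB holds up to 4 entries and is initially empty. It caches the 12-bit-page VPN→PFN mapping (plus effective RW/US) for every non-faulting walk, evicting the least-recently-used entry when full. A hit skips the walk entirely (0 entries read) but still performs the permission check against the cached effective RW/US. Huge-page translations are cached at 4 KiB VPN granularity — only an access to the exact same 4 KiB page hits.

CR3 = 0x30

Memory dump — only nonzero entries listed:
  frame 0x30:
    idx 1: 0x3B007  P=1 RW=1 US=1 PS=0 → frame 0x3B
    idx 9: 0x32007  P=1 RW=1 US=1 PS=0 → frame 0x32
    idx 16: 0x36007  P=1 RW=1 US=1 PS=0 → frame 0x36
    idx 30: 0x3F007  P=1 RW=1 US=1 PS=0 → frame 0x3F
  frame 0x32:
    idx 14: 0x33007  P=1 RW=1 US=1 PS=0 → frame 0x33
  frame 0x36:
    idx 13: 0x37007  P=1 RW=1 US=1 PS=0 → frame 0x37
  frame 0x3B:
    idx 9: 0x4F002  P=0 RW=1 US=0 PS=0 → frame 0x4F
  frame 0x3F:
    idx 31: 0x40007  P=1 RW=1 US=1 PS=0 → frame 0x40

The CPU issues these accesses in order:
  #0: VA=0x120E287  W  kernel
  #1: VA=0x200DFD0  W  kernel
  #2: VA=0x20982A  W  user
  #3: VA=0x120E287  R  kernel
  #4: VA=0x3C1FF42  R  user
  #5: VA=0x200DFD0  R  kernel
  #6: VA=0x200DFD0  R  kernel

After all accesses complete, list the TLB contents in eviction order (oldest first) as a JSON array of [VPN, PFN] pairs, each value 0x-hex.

Trace:
#0 VA=0x120E287 (w,kernel):
  lvl0: tbl 0x30, slot 9 ⇒ 0x32007 (P1/RW1/US1/PS0)
  lvl1: tbl 0x32, slot 14 ⇒ 0x33007 (P1/RW1/US1/PS0)
  ✓ 0x33287  — 2 lookups
#1 VA=0x200DFD0 (w,kernel):
  lvl0: tbl 0x30, slot 16 ⇒ 0x36007 (P1/RW1/US1/PS0)
  lvl1: tbl 0x36, slot 13 ⇒ 0x37007 (P1/RW1/US1/PS0)
  ✓ 0x37FD0  — 2 lookups
#2 VA=0x20982A (w,user):
  lvl0: tbl 0x30, slot 1 ⇒ 0x3B007 (P1/RW1/US1/PS0)
  lvl1: tbl 0x3B, slot 9 ⇒ 0x4F002 (P0/RW1/US0/PS0)
  → PAGE_NOT_PRESENT  (2 entries read)
#3 VA=0x120E287 (r,kernel):
  TLB hit vpn=0x120E → PA=0x33287
#4 VA=0x3C1FF42 (r,user):
  lvl0: tbl 0x30, slot 30 ⇒ 0x3F007 (P1/RW1/US1/PS0)
  lvl1: tbl 0x3F, slot 31 ⇒ 0x40007 (P1/RW1/US1/PS0)
  ✓ 0x40F42  — 2 lookups
#5 VA=0x200DFD0 (r,kernel):
  TLB hit vpn=0x200D → PA=0x37FD0
#6 VA=0x200DFD0 (r,kernel):
  TLB hit vpn=0x200D → PA=0x37FD0

TLB: [["0x120E", "0x33"], ["0x3C1F", "0x40"], ["0x200D", "0x37"]]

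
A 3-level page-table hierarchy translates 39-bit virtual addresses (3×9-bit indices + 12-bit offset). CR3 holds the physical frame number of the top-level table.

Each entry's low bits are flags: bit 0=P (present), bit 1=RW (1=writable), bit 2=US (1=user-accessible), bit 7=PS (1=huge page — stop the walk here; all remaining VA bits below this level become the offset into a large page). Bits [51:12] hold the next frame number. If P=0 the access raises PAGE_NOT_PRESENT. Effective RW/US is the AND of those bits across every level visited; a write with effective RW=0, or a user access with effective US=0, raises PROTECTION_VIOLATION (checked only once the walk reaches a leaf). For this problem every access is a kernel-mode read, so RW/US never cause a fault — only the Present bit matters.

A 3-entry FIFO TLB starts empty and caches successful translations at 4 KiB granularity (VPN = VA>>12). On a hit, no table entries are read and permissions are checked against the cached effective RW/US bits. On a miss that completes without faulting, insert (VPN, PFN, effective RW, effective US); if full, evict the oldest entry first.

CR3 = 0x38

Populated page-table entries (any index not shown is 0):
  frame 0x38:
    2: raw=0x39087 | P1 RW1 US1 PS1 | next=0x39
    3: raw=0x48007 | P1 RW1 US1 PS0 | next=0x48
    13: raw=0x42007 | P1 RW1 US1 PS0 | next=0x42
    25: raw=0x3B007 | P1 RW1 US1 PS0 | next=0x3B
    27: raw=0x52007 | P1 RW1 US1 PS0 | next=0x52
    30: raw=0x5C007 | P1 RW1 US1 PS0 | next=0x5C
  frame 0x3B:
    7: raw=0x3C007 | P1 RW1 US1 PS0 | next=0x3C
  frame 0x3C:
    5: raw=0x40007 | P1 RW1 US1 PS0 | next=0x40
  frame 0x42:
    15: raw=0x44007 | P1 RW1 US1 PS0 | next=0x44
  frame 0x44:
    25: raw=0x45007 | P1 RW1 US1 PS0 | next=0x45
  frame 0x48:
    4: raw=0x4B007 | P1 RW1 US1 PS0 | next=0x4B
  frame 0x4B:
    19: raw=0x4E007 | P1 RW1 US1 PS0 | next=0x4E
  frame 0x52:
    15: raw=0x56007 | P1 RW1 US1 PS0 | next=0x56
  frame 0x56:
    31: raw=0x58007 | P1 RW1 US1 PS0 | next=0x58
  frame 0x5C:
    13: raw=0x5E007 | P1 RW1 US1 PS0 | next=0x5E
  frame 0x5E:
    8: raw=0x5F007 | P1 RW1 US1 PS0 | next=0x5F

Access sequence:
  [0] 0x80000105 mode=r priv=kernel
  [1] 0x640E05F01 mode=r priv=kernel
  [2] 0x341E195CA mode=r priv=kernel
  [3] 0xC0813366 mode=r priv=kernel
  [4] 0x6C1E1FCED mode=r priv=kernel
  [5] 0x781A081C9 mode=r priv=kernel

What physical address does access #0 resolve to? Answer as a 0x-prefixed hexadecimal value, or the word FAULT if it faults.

Walk each access:
#0 VA=0x80000105 (r,kernel):
  L0 @0x38[2] → 0x39087  P=1,RW=1,US=1,PS=1
  → PA=0x39105 (huge @L0)  (1 entries read)
#1 VA=0x640E05F01 (r,kernel):
  L0 @0x38[25] → 0x3B007  P=1,RW=1,US=1,PS=0
  L1 @0x3B[7] → 0x3C007  P=1,RW=1,US=1,PS=0
  L2 @0x3C[5] → 0x40007  P=1,RW=1,US=1,PS=0
  → PA=0x40F01  (3 entries read)
#2 VA=0x341E195CA (r,kernel):
  L0 @0x38[13] → 0x42007  P=1,RW=1,US=1,PS=0
  L1 @0x42[15] → 0x44007  P=1,RW=1,US=1,PS=0
  L2 @0x44[25] → 0x45007  P=1,RW=1,US=1,PS=0
  → PA=0x455CA  (3 entries read)
#3 VA=0xC0813366 (r,kernel):
  L0 @0x38[3] → 0x48007  P=1,RW=1,US=1,PS=0
  L1 @0x48[4] → 0x4B007  P=1,RW=1,US=1,PS=0
  L2 @0x4B[19] → 0x4E007  P=1,RW=1,US=1,PS=0
  → PA=0x4E366  (3 entries read)
#4 VA=0x6C1E1FCED (r,kernel):
  L0 @0x38[27] → 0x52007  P=1,RW=1,US=1,PS=0
  L1 @0x52[15] → 0x56007  P=1,RW=1,US=1,PS=0
  L2 @0x56[31] → 0x58007  P=1,RW=1,US=1,PS=0
  → PA=0x58CED  (3 entries read)
#5 VA=0x781A081C9 (r,kernel):
  L0 @0x38[30] → 0x5C007  P=1,RW=1,US=1,PS=0
  L1 @0x5C[13] → 0x5E007  P=1,RW=1,US=1,PS=0
  L2 @0x5E[8] → 0x5F007  P=1,RW=1,US=1,PS=0
  → PA=0x5F1C9  (3 entries read)

Access #0 PA: 0x39105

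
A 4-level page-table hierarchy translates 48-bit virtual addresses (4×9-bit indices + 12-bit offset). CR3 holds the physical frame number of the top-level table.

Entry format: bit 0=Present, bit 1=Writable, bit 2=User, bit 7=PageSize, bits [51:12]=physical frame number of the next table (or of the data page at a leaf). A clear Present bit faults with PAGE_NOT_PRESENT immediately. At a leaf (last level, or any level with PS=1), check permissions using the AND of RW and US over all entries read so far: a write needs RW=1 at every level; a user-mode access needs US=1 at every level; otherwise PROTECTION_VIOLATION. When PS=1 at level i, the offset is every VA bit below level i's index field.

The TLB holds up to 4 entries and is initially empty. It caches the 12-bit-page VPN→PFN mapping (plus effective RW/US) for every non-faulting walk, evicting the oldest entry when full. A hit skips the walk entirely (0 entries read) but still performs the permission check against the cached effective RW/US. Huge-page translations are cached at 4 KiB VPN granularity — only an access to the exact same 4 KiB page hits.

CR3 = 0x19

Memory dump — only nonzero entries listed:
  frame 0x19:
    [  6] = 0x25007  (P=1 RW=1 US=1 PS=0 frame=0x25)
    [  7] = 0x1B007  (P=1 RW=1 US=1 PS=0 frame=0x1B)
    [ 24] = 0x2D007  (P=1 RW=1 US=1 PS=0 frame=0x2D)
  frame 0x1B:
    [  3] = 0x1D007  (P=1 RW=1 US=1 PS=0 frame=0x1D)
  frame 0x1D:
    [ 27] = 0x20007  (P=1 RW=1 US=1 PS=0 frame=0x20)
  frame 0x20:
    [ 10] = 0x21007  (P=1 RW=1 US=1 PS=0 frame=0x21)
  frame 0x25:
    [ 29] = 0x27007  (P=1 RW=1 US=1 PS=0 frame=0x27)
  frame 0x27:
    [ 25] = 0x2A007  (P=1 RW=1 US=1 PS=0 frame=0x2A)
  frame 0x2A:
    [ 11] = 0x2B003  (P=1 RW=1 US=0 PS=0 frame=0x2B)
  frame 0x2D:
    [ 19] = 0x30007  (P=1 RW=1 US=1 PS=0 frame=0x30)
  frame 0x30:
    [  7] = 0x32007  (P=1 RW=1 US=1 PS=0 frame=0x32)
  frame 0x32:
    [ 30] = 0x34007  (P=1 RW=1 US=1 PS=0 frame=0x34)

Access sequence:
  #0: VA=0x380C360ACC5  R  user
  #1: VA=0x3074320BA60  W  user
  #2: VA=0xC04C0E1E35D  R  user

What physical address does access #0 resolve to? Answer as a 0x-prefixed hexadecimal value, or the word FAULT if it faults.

Trace:
#0 VA=0x380C360ACC5 (r,user):
  L0: frame=0x19 idx=7 entry=0x1B007 [P=1 RW=1 US=1 PS=0]
  L1: frame=0x1B idx=3 entry=0x1D007 [P=1 RW=1 US=1 PS=0]
  L2: frame=0x1D idx=27 entry=0x20007 [P=1 RW=1 US=1 PS=0]
  L3: frame=0x20 idx=10 entry=0x21007 [P=1 RW=1 US=1 PS=0]
  ✓ 0x21CC5  — 4 lookups
#1 VA=0x3074320BA60 (w,user):
  L0: frame=0x19 idx=6 entry=0x25007 [P=1 RW=1 US=1 PS=0]
  L1: frame=0x25 idx=29 entry=0x27007 [P=1 RW=1 US=1 PS=0]
  L2: frame=0x27 idx=25 entry=0x2A007 [P=1 RW=1 US=1 PS=0]
  L3: frame=0x2A idx=11 entry=0x2B003 [P=1 RW=1 US=0 PS=0]
  ✗ PROTECTION_VIOLATION  [4 reads]
#2 VA=0xC04C0E1E35D (r,user):
  L0: frame=0x19 idx=24 entry=0x2D007 [P=1 RW=1 US=1 PS=0]
  L1: frame=0x2D idx=19 entry=0x30007 [P=1 RW=1 US=1 PS=0]
  L2: frame=0x30 idx=7 entry=0x32007 [P=1 RW=1 US=1 PS=0]
  L3: frame=0x32 idx=30 entry=0x34007 [P=1 RW=1 US=1 PS=0]
  ✓ 0x3435D  — 4 lookups

Access #0 PA: 0x21CC5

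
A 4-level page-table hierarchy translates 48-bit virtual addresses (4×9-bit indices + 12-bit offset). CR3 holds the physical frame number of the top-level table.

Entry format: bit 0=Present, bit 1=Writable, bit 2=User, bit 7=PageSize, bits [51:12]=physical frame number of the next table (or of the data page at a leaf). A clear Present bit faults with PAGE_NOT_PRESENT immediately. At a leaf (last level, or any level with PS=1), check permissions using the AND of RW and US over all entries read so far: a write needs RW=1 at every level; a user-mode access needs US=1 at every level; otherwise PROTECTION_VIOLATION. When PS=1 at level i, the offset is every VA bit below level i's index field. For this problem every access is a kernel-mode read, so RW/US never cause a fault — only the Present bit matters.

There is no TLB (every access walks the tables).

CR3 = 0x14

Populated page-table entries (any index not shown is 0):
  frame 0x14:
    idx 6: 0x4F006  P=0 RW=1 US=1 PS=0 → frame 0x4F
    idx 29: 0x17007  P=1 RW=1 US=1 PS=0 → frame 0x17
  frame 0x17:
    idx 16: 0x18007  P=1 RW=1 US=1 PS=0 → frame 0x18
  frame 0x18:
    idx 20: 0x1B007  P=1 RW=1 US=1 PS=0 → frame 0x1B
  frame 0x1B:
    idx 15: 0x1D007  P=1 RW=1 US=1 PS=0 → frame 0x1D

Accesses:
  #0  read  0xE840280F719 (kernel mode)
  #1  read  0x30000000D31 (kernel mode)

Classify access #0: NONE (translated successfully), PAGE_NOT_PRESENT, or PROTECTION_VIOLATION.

Trace:
#0 VA=0xE840280F719 (r,kernel):
  lvl0: tbl 0x14, slot 29 ⇒ 0x17007 (P1/RW1/US1/PS0)
  lvl1: tbl 0x17, slot 16 ⇒ 0x18007 (P1/RW1/US1/PS0)
  lvl2: tbl 0x18, slot 20 ⇒ 0x1B007 (P1/RW1/US1/PS0)
  lvl3: tbl 0x1B, slot 15 ⇒ 0x1D007 (P1/RW1/US1/PS0)
  ⇒ phys 0x1D719  [4 reads]
#1 VA=0x30000000D31 (r,kernel):
  lvl0: tbl 0x14, slot 6 ⇒ 0x4F006 (P0/RW1/US1/PS0)
  → PAGE_NOT_PRESENT  (1 entries read)

Access #0 fault: NONE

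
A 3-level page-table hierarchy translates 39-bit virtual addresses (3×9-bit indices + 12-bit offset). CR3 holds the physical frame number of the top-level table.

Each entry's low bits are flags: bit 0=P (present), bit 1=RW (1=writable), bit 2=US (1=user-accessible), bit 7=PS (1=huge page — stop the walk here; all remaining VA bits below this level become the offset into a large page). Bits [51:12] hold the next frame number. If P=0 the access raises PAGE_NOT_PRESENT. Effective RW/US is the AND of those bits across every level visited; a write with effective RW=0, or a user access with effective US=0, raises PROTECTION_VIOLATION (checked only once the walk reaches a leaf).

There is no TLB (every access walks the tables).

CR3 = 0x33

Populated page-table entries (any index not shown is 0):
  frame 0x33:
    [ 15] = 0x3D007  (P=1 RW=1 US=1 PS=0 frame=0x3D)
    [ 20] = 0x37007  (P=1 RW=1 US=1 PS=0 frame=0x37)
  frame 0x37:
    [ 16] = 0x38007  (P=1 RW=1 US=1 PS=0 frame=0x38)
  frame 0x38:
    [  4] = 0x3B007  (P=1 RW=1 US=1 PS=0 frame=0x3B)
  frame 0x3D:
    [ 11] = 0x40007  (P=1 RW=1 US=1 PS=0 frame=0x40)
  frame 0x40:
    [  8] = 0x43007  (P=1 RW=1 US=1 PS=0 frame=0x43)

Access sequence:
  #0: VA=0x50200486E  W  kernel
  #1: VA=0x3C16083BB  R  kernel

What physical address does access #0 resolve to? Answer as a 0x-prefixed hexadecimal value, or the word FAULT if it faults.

Trace:
#0 VA=0x50200486E (w,kernel):
  L0: frame=0x33 idx=20 entry=0x37007 [P=1 RW=1 US=1 PS=0]
  L1: frame=0x37 idx=16 entry=0x38007 [P=1 RW=1 US=1 PS=0]
  L2: frame=0x38 idx=4 entry=0x3B007 [P=1 RW=1 US=1 PS=0]
  ✓ 0x3B86E  — 3 lookups
#1 VA=0x3C16083BB (r,kernel):
  L0: frame=0x33 idx=15 entry=0x3D007 [P=1 RW=1 US=1 PS=0]
  L1: frame=0x3D idx=11 entry=0x40007 [P=1 RW=1 US=1 PS=0]
  L2: frame=0x40 idx=8 entry=0x43007 [P=1 RW=1 US=1 PS=0]
  ✓ 0x433BB  — 3 lookups

Access #0 PA: 0x3B86E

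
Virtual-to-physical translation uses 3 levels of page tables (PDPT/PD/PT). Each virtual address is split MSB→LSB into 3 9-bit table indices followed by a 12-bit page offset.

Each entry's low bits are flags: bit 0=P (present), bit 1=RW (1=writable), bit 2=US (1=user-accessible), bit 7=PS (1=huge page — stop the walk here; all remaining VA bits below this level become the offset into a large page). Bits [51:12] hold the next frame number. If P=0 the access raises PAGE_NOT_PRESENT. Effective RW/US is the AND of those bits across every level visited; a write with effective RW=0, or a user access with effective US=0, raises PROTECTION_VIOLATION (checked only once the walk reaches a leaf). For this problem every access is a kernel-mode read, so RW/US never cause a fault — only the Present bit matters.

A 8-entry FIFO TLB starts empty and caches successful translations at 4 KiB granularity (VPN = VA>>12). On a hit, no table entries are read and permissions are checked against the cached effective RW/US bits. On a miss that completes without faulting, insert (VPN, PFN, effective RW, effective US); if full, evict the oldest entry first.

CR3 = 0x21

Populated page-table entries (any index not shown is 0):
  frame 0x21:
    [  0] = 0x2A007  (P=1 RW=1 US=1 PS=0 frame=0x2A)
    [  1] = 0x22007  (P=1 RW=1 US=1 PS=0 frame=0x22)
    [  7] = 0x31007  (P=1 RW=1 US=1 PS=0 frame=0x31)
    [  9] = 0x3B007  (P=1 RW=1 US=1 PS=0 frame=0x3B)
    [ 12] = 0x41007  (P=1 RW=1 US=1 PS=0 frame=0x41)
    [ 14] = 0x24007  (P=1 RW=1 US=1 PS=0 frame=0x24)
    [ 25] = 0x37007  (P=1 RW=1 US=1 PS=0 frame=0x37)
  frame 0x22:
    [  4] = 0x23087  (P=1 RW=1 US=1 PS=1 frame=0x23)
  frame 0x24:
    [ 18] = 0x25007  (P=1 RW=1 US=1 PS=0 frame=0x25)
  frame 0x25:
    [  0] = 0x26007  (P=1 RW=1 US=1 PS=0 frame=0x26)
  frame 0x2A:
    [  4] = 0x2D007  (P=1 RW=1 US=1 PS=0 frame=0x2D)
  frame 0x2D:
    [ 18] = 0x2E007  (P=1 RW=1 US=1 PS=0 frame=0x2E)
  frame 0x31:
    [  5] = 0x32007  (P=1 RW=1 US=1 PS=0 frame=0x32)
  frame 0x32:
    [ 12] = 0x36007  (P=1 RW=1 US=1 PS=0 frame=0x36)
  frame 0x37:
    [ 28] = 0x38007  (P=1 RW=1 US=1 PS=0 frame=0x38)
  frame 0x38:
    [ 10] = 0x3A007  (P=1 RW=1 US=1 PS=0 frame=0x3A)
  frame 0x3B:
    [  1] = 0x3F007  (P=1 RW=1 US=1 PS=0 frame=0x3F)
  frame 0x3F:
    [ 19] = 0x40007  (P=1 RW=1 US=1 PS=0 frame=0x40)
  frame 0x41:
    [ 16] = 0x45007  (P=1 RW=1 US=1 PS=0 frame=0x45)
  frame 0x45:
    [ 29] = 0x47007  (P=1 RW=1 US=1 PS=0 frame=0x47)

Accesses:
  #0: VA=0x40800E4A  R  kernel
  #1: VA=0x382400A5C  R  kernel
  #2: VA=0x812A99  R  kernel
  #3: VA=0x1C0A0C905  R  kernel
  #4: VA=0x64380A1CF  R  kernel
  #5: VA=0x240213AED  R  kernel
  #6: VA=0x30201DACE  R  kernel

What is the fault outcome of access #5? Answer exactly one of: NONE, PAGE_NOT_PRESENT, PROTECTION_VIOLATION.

Walk each access:
#0 VA=0x40800E4A (r,kernel):
  L0 @0x21[1] → 0x22007  P=1,RW=1,US=1,PS=0
  L1 @0x22[4] → 0x23087  P=1,RW=1,US=1,PS=1
  → PA=0x23E4A (huge @L1)  (2 entries read)
#1 VA=0x382400A5C (r,kernel):
  L0 @0x21[14] → 0x24007  P=1,RW=1,US=1,PS=0
  L1 @0x24[18] → 0x25007  P=1,RW=1,US=1,PS=0
  L2 @0x25[0] → 0x26007  P=1,RW=1,US=1,PS=0
  → PA=0x26A5C  (3 entries read)
#2 VA=0x812A99 (r,kernel):
  L0 @0x21[0] → 0x2A007  P=1,RW=1,US=1,PS=0
  L1 @0x2A[4] → 0x2D007  P=1,RW=1,US=1,PS=0
  L2 @0x2D[18] → 0x2E007  P=1,RW=1,US=1,PS=0
  → PA=0x2EA99  (3 entries read)
#3 VA=0x1C0A0C905 (r,kernel):
  L0 @0x21[7] → 0x31007  P=1,RW=1,US=1,PS=0
  L1 @0x31[5] → 0x32007  P=1,RW=1,US=1,PS=0
  L2 @0x32[12] → 0x36007  P=1,RW=1,US=1,PS=0
  → PA=0x36905  (3 entries read)
#4 VA=0x64380A1CF (r,kernel):
  L0 @0x21[25] → 0x37007  P=1,RW=1,US=1,PS=0
  L1 @0x37[28] → 0x38007  P=1,RW=1,US=1,PS=0
  L2 @0x38[10] → 0x3A007  P=1,RW=1,US=1,PS=0
  → PA=0x3A1CF  (3 entries read)
#5 VA=0x240213AED (r,kernel):
  L0 @0x21[9] → 0x3B007  P=1,RW=1,US=1,PS=0
  L1 @0x3B[1] → 0x3F007  P=1,RW=1,US=1,PS=0
  L2 @0x3F[19] → 0x40007  P=1,RW=1,US=1,PS=0
  → PA=0x40AED  (3 entries read)
#6 VA=0x30201DACE (r,kernel):
  L0 @0x21[12] → 0x41007  P=1,RW=1,US=1,PS=0
  L1 @0x41[16] → 0x45007  P=1,RW=1,US=1,PS=0
  L2 @0x45[29] → 0x47007  P=1,RW=1,US=1,PS=0
  → PA=0x47ACE  (3 entries read)

Access #5 fault: NONE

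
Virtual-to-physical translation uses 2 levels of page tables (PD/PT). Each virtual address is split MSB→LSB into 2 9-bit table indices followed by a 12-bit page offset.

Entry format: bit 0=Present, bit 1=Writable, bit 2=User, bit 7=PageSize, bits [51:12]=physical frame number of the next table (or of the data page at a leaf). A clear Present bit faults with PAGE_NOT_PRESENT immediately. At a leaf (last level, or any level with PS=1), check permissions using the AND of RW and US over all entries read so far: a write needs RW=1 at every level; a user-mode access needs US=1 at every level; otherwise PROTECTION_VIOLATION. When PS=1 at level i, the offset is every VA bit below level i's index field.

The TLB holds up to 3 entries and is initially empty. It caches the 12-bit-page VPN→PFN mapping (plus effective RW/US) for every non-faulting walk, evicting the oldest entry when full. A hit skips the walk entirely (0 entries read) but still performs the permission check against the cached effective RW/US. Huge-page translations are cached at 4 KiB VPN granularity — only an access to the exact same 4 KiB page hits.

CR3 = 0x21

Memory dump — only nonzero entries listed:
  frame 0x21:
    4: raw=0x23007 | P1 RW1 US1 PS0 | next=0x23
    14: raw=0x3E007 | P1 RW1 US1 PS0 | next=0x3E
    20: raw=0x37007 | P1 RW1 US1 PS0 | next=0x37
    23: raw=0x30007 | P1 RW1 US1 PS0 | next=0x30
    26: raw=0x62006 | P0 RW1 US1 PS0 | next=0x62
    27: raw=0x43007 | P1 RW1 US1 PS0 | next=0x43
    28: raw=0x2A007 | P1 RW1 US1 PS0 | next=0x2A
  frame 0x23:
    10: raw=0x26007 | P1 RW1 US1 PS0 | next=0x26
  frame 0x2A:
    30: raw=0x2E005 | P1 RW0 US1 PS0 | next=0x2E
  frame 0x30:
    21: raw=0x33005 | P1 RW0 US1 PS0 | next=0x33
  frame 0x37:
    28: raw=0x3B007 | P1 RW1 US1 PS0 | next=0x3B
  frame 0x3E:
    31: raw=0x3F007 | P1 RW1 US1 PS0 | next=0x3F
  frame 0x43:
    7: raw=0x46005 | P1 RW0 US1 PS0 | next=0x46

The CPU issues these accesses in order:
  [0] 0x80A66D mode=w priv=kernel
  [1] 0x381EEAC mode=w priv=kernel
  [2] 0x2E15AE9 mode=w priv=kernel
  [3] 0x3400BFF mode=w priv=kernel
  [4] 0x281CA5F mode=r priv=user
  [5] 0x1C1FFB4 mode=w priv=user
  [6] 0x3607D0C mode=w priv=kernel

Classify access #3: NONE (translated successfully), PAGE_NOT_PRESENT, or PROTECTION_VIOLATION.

Per-access translation:
#0 VA=0x80A66D (w,kernel):
  L0: frame=0x21 idx=4 entry=0x23007 [P=1 RW=1 US=1 PS=0]
  L1: frame=0x23 idx=10 entry=0x26007 [P=1 RW=1 US=1 PS=0]
  ⇒ phys 0x2666D  [2 reads]
#1 VA=0x381EEAC (w,kernel):
  L0: frame=0x21 idx=28 entry=0x2A007 [P=1 RW=1 US=1 PS=0]
  L1: frame=0x2A idx=30 entry=0x2E005 [P=1 RW=0 US=1 PS=0]
  ⇒ fault: PROTECTION_VIOLATION  — 2 lookups
#2 VA=0x2E15AE9 (w,kernel):
  L0: frame=0x21 idx=23 entry=0x30007 [P=1 RW=1 US=1 PS=0]
  L1: frame=0x30 idx=21 entry=0x33005 [P=1 RW=0 US=1 PS=0]
  ⇒ fault: PROTECTION_VIOLATION  — 2 lookups
#3 VA=0x3400BFF (w,kernel):
  L0: frame=0x21 idx=26 entry=0x62006 [P=0 RW=1 US=1 PS=0]
  ⇒ fault: PAGE_NOT_PRESENT  — 1 lookups
#4 VA=0x281CA5F (r,user):
  L0: frame=0x21 idx=20 entry=0x37007 [P=1 RW=1 US=1 PS=0]
  L1: frame=0x37 idx=28 entry=0x3B007 [P=1 RW=1 US=1 PS=0]
  ⇒ phys 0x3BA5F  [2 reads]
#5 VA=0x1C1FFB4 (w,user):
  L0: frame=0x21 idx=14 entry=0x3E007 [P=1 RW=1 US=1 PS=0]
  L1: frame=0x3E idx=31 entry=0x3F007 [P=1 RW=1 US=1 PS=0]
  ⇒ phys 0x3FFB4  [2 reads]
#6 VA=0x3607D0C (w,kernel):
  L0: frame=0x21 idx=27 entry=0x43007 [P=1 RW=1 US=1 PS=0]
  L1: frame=0x43 idx=7 entry=0x46005 [P=1 RW=0 US=1 PS=0]
  ⇒ fault: PROTECTION_VIOLATION  — 2 lookups

Access #3 fault: PAGE_NOT_PRESENT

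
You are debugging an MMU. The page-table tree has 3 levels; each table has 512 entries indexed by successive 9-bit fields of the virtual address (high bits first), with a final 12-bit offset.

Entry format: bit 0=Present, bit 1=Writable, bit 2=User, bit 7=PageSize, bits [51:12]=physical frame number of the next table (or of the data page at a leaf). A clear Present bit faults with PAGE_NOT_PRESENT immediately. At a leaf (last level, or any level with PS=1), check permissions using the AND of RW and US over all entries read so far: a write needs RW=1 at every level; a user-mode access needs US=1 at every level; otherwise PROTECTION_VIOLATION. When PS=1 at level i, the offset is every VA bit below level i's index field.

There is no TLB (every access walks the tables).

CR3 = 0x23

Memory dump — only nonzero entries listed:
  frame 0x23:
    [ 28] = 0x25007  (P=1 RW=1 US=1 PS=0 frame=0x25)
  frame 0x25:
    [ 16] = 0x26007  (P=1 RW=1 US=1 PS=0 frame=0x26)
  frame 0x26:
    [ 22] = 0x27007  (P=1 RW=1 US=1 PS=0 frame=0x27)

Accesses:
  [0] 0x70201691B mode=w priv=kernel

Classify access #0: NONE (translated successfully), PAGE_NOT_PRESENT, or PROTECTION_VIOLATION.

Per-access translation:
#0 VA=0x70201691B (w,kernel):
  [0] read 0x23 idx=28: raw=0x25007 flags P=1 W=1 U=1 S=0
  [1] read 0x25 idx=16: raw=0x26007 flags P=1 W=1 U=1 S=0
  [2] read 0x26 idx=22: raw=0x27007 flags P=1 W=1 U=1 S=0
  ✓ 0x2791B  — 3 lookups

Access #0 fault: NONE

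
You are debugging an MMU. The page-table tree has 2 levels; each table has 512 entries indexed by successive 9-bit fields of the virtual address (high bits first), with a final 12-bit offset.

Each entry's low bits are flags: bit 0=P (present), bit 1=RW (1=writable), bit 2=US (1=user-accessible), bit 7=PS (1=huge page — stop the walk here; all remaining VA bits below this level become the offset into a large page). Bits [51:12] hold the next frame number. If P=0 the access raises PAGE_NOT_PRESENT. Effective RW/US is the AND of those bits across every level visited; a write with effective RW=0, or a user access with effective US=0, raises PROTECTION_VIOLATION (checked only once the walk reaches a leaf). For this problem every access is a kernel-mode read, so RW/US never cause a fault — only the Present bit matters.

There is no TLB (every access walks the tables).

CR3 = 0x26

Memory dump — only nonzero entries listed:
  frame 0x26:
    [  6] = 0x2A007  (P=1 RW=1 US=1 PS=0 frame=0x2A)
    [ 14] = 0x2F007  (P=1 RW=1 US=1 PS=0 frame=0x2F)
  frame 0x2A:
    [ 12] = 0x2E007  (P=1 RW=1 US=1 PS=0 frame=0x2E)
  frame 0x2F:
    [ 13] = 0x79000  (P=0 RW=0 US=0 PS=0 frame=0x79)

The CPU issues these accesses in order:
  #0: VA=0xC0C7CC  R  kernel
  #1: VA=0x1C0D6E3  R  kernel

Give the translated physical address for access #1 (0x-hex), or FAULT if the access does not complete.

Walk each access:
#0 VA=0xC0C7CC (r,kernel):
  L0 @0x26[6] → 0x2A007  P=1,RW=1,US=1,PS=0
  L1 @0x2A[12] → 0x2E007  P=1,RW=1,US=1,PS=0
  ⇒ phys 0x2E7CC  [2 reads]
#1 VA=0x1C0D6E3 (r,kernel):
  L0 @0x26[14] → 0x2F007  P=1,RW=1,US=1,PS=0
  L1 @0x2F[13] → 0x79000  P=0,RW=0,US=0,PS=0
  ✗ PAGE_NOT_PRESENT  [2 reads]

Access #1 PA: FAULT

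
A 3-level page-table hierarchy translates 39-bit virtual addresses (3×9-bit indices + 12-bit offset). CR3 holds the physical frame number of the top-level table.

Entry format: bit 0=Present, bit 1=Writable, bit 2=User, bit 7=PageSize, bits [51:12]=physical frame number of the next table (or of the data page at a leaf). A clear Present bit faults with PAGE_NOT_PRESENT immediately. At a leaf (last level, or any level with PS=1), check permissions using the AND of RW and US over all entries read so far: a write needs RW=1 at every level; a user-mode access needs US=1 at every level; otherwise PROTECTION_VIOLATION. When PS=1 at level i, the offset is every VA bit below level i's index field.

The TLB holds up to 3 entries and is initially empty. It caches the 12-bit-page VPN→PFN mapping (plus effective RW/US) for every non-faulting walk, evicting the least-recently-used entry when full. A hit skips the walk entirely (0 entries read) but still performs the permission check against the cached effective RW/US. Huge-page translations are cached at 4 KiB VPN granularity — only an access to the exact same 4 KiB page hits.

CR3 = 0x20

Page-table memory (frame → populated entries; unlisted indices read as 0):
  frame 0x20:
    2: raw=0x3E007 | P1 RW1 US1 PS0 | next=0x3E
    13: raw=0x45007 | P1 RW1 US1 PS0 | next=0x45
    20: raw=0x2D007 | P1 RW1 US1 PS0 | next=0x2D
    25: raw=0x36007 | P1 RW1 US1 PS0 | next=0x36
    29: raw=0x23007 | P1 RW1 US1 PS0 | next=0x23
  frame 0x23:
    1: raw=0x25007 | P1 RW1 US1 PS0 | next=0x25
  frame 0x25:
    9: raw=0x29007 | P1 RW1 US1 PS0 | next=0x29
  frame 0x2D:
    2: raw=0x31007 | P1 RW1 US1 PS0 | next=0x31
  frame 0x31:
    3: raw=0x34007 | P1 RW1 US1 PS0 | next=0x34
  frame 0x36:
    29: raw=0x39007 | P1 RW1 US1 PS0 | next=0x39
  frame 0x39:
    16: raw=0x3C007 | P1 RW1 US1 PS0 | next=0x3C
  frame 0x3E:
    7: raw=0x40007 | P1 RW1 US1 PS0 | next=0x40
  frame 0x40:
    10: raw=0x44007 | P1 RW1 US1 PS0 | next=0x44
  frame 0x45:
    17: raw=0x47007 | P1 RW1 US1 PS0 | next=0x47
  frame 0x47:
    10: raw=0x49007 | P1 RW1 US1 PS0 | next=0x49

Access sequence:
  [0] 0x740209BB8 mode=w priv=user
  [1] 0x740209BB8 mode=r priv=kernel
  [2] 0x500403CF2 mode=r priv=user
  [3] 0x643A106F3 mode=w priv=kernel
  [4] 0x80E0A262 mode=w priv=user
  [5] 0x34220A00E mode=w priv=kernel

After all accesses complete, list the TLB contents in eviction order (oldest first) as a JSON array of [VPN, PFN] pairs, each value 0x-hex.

Walk each access:
#0 VA=0x740209BB8 (w,user):
  L0 @0x20[29] → 0x23007  P=1,RW=1,US=1,PS=0
  L1 @0x23[1] → 0x25007  P=1,RW=1,US=1,PS=0
  L2 @0x25[9] → 0x29007  P=1,RW=1,US=1,PS=0
  → PA=0x29BB8  (3 entries read)
#1 VA=0x740209BB8 (r,kernel):
  TLB hit vpn=0x740209 → PA=0x29BB8
#2 VA=0x500403CF2 (r,user):
  L0 @0x20[20] → 0x2D007  P=1,RW=1,US=1,PS=0
  L1 @0x2D[2] → 0x31007  P=1,RW=1,US=1,PS=0
  L2 @0x31[3] → 0x34007  P=1,RW=1,US=1,PS=0
  → PA=0x34CF2  (3 entries read)
#3 VA=0x643A106F3 (w,kernel):
  L0 @0x20[25] → 0x36007  P=1,RW=1,US=1,PS=0
  L1 @0x36[29] → 0x39007  P=1,RW=1,US=1,PS=0
  L2 @0x39[16] → 0x3C007  P=1,RW=1,US=1,PS=0
  → PA=0x3C6F3  (3 entries read)
#4 VA=0x80E0A262 (w,user):
  L0 @0x20[2] → 0x3E007  P=1,RW=1,US=1,PS=0
  L1 @0x3E[7] → 0x40007  P=1,RW=1,US=1,PS=0
  L2 @0x40[10] → 0x44007  P=1,RW=1,US=1,PS=0
  → PA=0x44262  (3 entries read)
#5 VA=0x34220A00E (w,kernel):
  L0 @0x20[13] → 0x45007  P=1,RW=1,US=1,PS=0
  L1 @0x45[17] → 0x47007  P=1,RW=1,US=1,PS=0
  L2 @0x47[10] → 0x49007  P=1,RW=1,US=1,PS=0
  → PA=0x4900E  (3 entries read)

TLB: [["0x643A10", "0x3C"], ["0x80E0A", "0x44"], ["0x34220A", "0x49"]]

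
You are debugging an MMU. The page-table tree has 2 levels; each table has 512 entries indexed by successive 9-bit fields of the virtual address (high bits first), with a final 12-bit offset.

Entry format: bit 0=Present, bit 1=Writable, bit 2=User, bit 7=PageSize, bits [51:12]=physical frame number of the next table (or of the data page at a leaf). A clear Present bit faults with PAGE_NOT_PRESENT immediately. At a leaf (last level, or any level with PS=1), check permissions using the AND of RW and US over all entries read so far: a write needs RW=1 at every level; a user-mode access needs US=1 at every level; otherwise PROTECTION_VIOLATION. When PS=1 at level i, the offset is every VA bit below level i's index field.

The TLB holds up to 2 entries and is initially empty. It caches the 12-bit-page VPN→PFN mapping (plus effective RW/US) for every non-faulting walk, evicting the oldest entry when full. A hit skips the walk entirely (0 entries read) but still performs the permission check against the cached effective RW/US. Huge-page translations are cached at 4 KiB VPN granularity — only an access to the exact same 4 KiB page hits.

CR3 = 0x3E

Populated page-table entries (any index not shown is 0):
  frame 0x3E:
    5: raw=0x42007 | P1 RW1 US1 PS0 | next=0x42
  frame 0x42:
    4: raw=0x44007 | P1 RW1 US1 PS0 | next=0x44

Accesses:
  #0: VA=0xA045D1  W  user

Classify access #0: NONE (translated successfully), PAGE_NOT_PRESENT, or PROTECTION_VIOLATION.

Walk each access:
#0 VA=0xA045D1 (w,user):
  L0: frame=0x3E idx=5 entry=0x42007 [P=1 RW=1 US=1 PS=0]
  L1: frame=0x42 idx=4 entry=0x44007 [P=1 RW=1 US=1 PS=0]
  → PA=0x445D1  (2 entries read)

Access #0 fault: NONE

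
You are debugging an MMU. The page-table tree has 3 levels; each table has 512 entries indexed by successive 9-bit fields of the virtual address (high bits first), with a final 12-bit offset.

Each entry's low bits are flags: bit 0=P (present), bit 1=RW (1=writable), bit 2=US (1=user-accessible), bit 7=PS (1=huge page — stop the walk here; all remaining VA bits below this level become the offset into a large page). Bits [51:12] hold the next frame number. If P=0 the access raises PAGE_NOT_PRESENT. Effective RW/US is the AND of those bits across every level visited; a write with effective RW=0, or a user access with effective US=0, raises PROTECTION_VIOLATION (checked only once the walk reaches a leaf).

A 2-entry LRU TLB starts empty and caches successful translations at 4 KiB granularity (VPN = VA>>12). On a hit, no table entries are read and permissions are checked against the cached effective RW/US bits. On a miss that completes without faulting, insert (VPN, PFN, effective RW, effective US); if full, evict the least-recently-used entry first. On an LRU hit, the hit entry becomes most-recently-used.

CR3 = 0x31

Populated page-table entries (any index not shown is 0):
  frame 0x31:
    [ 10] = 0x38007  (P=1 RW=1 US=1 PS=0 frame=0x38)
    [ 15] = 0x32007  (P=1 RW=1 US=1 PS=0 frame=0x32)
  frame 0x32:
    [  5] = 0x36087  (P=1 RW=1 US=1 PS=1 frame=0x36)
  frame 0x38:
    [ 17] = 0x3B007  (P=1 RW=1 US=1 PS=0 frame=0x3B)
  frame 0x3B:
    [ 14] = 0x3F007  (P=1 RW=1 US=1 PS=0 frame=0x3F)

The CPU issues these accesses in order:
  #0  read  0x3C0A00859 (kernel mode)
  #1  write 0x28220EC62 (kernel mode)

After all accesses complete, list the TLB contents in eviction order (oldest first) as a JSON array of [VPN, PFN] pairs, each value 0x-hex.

Trace:
#0 VA=0x3C0A00859 (r,kernel):
  L0: frame=0x31 idx=15 entry=0x32007 [P=1 RW=1 US=1 PS=0]
  L1: frame=0x32 idx=5 entry=0x36087 [P=1 RW=1 US=1 PS=1]
  ⇒ phys 0x36859 (huge @L1)  [2 reads]
#1 VA=0x28220EC62 (w,kernel):
  L0: frame=0x31 idx=10 entry=0x38007 [P=1 RW=1 US=1 PS=0]
  L1: frame=0x38 idx=17 entry=0x3B007 [P=1 RW=1 US=1 PS=0]
  L2: frame=0x3B idx=14 entry=0x3F007 [P=1 RW=1 US=1 PS=0]
  ⇒ phys 0x3FC62  [3 reads]

TLB: [["0x3C0A00", "0x36"], ["0x28220E", "0x3F"]]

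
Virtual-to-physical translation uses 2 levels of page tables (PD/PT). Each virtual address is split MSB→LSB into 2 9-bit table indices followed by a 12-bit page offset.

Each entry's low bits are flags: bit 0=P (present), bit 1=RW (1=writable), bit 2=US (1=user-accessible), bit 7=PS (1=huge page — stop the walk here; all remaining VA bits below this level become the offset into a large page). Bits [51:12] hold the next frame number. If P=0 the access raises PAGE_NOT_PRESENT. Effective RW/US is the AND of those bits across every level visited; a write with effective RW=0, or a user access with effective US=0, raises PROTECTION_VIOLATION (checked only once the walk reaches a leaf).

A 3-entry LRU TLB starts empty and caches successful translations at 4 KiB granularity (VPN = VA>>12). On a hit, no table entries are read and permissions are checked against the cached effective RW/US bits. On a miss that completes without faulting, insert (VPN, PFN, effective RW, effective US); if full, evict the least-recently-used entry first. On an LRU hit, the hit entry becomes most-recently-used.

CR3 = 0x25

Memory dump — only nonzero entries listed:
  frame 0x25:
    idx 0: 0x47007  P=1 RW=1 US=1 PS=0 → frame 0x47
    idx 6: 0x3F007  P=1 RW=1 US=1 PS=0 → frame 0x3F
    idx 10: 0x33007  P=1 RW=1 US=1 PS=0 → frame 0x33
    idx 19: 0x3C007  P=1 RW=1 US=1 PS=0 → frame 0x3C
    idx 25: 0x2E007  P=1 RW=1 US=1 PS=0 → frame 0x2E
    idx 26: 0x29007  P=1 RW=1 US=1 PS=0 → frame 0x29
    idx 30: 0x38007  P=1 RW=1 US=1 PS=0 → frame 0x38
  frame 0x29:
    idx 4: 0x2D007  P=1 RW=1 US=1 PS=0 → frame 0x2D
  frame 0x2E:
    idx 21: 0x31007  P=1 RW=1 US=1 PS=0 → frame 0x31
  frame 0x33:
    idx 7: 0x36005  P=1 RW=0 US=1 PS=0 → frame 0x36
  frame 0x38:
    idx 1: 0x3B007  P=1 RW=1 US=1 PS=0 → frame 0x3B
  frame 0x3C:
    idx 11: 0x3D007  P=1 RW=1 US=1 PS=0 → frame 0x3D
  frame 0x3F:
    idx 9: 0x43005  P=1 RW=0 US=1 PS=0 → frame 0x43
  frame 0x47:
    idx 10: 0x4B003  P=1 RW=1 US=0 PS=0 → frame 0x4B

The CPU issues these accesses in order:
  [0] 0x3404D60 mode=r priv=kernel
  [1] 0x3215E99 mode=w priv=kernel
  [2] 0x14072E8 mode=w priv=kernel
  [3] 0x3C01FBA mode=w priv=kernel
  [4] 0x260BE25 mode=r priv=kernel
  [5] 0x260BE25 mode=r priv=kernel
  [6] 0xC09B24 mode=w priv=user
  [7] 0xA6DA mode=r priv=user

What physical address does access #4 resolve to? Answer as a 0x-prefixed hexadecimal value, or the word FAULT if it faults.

Walk each access:
#0 VA=0x3404D60 (r,kernel):
  L0: frame=0x25 idx=26 entry=0x29007 [P=1 RW=1 US=1 PS=0]
  L1: frame=0x29 idx=4 entry=0x2D007 [P=1 RW=1 US=1 PS=0]
  ✓ 0x2DD60  — 2 lookups
#1 VA=0x3215E99 (w,kernel):
  L0: frame=0x25 idx=25 entry=0x2E007 [P=1 RW=1 US=1 PS=0]
  L1: frame=0x2E idx=21 entry=0x31007 [P=1 RW=1 US=1 PS=0]
  ✓ 0x31E99  — 2 lookups
#2 VA=0x14072E8 (w,kernel):
  L0: frame=0x25 idx=10 entry=0x33007 [P=1 RW=1 US=1 PS=0]
  L1: frame=0x33 idx=7 entry=0x36005 [P=1 RW=0 US=1 PS=0]
  ✗ PROTECTION_VIOLATION  [2 reads]
#3 VA=0x3C01FBA (w,kernel):
  L0: frame=0x25 idx=30 entry=0x38007 [P=1 RW=1 US=1 PS=0]
  L1: frame=0x38 idx=1 entry=0x3B007 [P=1 RW=1 US=1 PS=0]
  ✓ 0x3BFBA  — 2 lookups
#4 VA=0x260BE25 (r,kernel):
  L0: frame=0x25 idx=19 entry=0x3C007 [P=1 RW=1 US=1 PS=0]
  L1: frame=0x3C idx=11 entry=0x3D007 [P=1 RW=1 US=1 PS=0]
  ✓ 0x3DE25  — 2 lookups
#5 VA=0x260BE25 (r,kernel):
  TLB hit vpn=0x260B → PA=0x3DE25
#6 VA=0xC09B24 (w,user):
  L0: frame=0x25 idx=6 entry=0x3F007 [P=1 RW=1 US=1 PS=0]
  L1: frame=0x3F idx=9 entry=0x43005 [P=1 RW=0 US=1 PS=0]
  ✗ PROTECTION_VIOLATION  [2 reads]
#7 VA=0xA6DA (r,user):
  L0: frame=0x25 idx=0 entry=0x47007 [P=1 RW=1 US=1 PS=0]
  L1: frame=0x47 idx=10 entry=0x4B003 [P=1 RW=1 US=0 PS=0]
  ✗ PROTECTION_VIOLATION  [2 reads]

Access #4 PA: 0x3DE25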